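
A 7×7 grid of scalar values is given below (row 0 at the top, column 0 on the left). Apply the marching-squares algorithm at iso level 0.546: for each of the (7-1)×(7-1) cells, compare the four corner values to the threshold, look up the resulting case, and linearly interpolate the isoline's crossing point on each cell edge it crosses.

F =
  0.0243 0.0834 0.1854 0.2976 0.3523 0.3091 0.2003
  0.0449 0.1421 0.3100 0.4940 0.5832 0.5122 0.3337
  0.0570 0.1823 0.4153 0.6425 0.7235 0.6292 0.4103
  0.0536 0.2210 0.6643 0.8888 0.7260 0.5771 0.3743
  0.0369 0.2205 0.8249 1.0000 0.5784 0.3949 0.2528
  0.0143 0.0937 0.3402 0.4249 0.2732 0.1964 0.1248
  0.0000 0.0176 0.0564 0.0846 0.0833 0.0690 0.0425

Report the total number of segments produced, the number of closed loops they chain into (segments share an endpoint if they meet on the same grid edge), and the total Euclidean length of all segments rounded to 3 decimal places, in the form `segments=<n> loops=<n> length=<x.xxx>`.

segments=16 loops=1 length=11.758

cell (0,3): code 0100 → (0.839,4.000)–(1.000,3.583)
cell (0,4): code 1000 → (1.000,4.524)–(0.839,4.000)
cell (1,2): code 0100 → (1.350,3.000)–(2.000,2.575)
cell (1,3): code 1110 → (1.000,3.583)–(1.350,3.000)
cell (1,4): code 1101 → (1.289,5.000)–(1.000,4.524)
cell (1,5): code 1000 → (2.000,5.380)–(1.289,5.000)
cell (2,1): code 0100 → (2.525,2.000)–(3.000,1.733)
cell (2,2): code 1110 → (2.000,2.575)–(2.525,2.000)
cell (2,5): code 1001 → (3.000,5.153)–(2.000,5.380)
cell (3,1): code 0110 → (3.000,1.733)–(4.000,1.539)
cell (3,4): code 1011 → (4.000,4.177)–(3.171,5.000)
cell (3,5): code 0001 → (3.171,5.000)–(3.000,5.153)
cell (4,1): code 0010 → (4.000,1.539)–(4.575,2.000)
cell (4,2): code 0011 → (4.575,2.000)–(4.789,3.000)
cell (4,3): code 0011 → (4.789,3.000)–(4.106,4.000)
cell (4,4): code 0001 → (4.106,4.000)–(4.000,4.177)
total: 16 segments, chained into 1 closed loop(s), length Σ = 11.758098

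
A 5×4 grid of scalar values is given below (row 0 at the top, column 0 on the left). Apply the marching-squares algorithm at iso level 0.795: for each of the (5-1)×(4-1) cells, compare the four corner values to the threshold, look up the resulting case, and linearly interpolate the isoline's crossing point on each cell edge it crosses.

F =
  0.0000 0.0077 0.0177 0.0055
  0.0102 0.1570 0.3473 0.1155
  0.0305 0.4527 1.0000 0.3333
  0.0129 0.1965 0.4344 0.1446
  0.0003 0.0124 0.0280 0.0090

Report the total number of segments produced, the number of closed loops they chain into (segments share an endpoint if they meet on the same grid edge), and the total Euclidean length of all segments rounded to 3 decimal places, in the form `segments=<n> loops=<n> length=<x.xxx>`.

cell (1,1): code 0100 → (1.686,2.000)–(2.000,1.625)
cell (1,2): code 1000 → (2.000,2.307)–(1.686,2.000)
cell (2,1): code 0010 → (2.000,1.625)–(2.362,2.000)
cell (2,2): code 0001 → (2.362,2.000)–(2.000,2.307)
total: 4 segments, chained into 1 closed loop(s), length Σ = 1.924880

segments=4 loops=1 length=1.925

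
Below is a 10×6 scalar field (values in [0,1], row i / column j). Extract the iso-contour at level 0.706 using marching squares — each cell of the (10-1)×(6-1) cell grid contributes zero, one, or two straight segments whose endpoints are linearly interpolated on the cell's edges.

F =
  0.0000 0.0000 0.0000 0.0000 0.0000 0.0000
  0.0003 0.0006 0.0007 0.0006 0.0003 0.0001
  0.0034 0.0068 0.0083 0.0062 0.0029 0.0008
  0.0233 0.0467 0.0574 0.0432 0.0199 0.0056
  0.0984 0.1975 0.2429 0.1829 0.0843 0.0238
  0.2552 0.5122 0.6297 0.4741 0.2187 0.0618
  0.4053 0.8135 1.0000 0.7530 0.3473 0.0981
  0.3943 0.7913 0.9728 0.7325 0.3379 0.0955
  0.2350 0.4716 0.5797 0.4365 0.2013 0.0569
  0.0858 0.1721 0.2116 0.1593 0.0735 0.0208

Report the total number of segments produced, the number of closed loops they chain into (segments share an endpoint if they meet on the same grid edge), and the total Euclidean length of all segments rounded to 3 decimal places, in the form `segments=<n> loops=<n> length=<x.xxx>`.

cell (5,0): code 0100 → (5.643,1.000)–(6.000,0.737)
cell (5,1): code 1100 → (5.206,2.000)–(5.643,1.000)
cell (5,2): code 1100 → (5.831,3.000)–(5.206,2.000)
cell (5,3): code 1000 → (6.000,3.116)–(5.831,3.000)
cell (6,0): code 0110 → (6.000,0.737)–(7.000,0.785)
cell (6,3): code 1001 → (7.000,3.067)–(6.000,3.116)
cell (7,0): code 0010 → (7.000,0.785)–(7.267,1.000)
cell (7,1): code 0011 → (7.267,1.000)–(7.679,2.000)
cell (7,2): code 0011 → (7.679,2.000)–(7.090,3.000)
cell (7,3): code 0001 → (7.090,3.000)–(7.000,3.067)
total: 10 segments, chained into 1 closed loop(s), length Σ = 7.617823

segments=10 loops=1 length=7.618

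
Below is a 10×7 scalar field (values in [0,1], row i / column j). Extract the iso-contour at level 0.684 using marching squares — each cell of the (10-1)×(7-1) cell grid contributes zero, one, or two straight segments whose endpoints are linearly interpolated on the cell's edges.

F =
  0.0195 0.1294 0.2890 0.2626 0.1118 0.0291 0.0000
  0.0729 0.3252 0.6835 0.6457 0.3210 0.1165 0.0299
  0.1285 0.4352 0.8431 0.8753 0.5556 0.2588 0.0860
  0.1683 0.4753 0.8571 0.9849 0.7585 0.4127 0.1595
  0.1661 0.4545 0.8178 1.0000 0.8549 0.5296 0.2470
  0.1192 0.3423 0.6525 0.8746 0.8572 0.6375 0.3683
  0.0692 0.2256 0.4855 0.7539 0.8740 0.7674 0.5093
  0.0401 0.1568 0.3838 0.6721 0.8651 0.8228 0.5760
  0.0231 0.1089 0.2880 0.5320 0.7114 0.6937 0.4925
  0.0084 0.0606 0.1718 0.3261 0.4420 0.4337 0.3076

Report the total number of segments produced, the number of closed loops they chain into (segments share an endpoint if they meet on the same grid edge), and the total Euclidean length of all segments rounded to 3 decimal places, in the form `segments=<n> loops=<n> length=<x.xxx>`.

segments=22 loops=1 length=17.520

cell (1,1): code 0100 → (1.003,2.000)–(2.000,1.610)
cell (1,2): code 1100 → (1.167,3.000)–(1.003,2.000)
cell (1,3): code 1000 → (2.000,3.598)–(1.167,3.000)
cell (2,1): code 0110 → (2.000,1.610)–(3.000,1.547)
cell (2,3): code 1101 → (2.633,4.000)–(2.000,3.598)
cell (2,4): code 1000 → (3.000,4.215)–(2.633,4.000)
cell (3,1): code 0110 → (3.000,1.547)–(4.000,1.632)
cell (3,4): code 1001 → (4.000,4.525)–(3.000,4.215)
cell (4,1): code 0010 → (4.000,1.632)–(4.809,2.000)
cell (4,2): code 0111 → (4.809,2.000)–(5.000,2.142)
cell (4,4): code 1001 → (5.000,4.788)–(4.000,4.525)
cell (5,2): code 0110 → (5.000,2.142)–(6.000,2.740)
cell (5,4): code 1101 → (5.358,5.000)–(5.000,4.788)
cell (5,5): code 1000 → (6.000,5.323)–(5.358,5.000)
cell (6,2): code 0010 → (6.000,2.740)–(6.855,3.000)
cell (6,3): code 0111 → (6.855,3.000)–(7.000,3.062)
cell (6,5): code 1001 → (7.000,5.562)–(6.000,5.323)
cell (7,3): code 0110 → (7.000,3.062)–(8.000,3.847)
cell (7,5): code 1001 → (8.000,5.048)–(7.000,5.562)
cell (8,3): code 0010 → (8.000,3.847)–(8.102,4.000)
cell (8,4): code 0011 → (8.102,4.000)–(8.037,5.000)
cell (8,5): code 0001 → (8.037,5.000)–(8.000,5.048)
total: 22 segments, chained into 1 closed loop(s), length Σ = 17.520036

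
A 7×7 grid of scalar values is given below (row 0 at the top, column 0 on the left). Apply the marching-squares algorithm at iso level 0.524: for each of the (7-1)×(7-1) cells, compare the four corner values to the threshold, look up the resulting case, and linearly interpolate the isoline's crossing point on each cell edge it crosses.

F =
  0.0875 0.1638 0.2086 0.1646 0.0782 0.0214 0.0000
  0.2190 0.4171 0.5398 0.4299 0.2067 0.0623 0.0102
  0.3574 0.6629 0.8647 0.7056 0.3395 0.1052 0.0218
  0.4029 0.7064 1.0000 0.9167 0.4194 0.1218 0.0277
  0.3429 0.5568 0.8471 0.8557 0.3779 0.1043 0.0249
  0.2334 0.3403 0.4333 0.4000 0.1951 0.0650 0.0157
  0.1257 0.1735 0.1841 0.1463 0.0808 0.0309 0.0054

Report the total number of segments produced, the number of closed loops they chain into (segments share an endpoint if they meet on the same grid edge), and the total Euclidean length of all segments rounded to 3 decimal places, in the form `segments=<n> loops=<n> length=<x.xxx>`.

cell (0,1): code 0100 → (0.952,2.000)–(1.000,1.871)
cell (0,2): code 1000 → (1.000,2.144)–(0.952,2.000)
cell (1,0): code 0100 → (1.435,1.000)–(2.000,0.545)
cell (1,1): code 1110 → (1.000,1.871)–(1.435,1.000)
cell (1,2): code 1101 → (1.341,3.000)–(1.000,2.144)
cell (1,3): code 1000 → (2.000,3.496)–(1.341,3.000)
cell (2,0): code 0110 → (2.000,0.545)–(3.000,0.399)
cell (2,3): code 1001 → (3.000,3.790)–(2.000,3.496)
cell (3,0): code 0110 → (3.000,0.399)–(4.000,0.847)
cell (3,3): code 1001 → (4.000,3.694)–(3.000,3.790)
cell (4,0): code 0010 → (4.000,0.847)–(4.152,1.000)
cell (4,1): code 0011 → (4.152,1.000)–(4.781,2.000)
cell (4,2): code 0011 → (4.781,2.000)–(4.728,3.000)
cell (4,3): code 0001 → (4.728,3.000)–(4.000,3.694)
total: 14 segments, chained into 1 closed loop(s), length Σ = 11.291566

segments=14 loops=1 length=11.292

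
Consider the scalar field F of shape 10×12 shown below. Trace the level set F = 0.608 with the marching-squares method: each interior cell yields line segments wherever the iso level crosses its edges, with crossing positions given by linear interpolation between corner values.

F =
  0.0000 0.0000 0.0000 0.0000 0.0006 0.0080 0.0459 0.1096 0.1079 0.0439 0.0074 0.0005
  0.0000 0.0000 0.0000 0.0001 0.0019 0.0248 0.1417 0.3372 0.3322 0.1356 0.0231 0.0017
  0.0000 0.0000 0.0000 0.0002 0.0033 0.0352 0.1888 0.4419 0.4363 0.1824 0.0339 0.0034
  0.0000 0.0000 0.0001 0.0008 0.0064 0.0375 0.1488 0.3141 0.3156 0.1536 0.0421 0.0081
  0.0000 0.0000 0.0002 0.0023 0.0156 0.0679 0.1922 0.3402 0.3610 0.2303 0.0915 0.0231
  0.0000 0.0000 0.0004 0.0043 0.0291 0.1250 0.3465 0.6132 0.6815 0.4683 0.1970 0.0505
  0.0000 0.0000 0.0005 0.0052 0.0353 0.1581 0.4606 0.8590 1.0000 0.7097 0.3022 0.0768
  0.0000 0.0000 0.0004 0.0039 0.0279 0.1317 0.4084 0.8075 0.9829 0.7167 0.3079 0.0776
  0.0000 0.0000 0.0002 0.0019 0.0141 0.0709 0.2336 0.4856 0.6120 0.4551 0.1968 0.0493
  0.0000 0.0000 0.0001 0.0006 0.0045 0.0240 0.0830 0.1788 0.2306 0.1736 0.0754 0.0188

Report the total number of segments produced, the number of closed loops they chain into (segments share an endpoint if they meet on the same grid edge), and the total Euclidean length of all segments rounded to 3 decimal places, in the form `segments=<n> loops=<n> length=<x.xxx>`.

cell (4,6): code 0100 → (4.981,7.000)–(5.000,6.981)
cell (4,7): code 1100 → (4.771,8.000)–(4.981,7.000)
cell (4,8): code 1000 → (5.000,8.345)–(4.771,8.000)
cell (5,6): code 0110 → (5.000,6.981)–(6.000,6.370)
cell (5,8): code 1101 → (5.579,9.000)–(5.000,8.345)
cell (5,9): code 1000 → (6.000,9.250)–(5.579,9.000)
cell (6,6): code 0110 → (6.000,6.370)–(7.000,6.500)
cell (6,9): code 1001 → (7.000,9.266)–(6.000,9.250)
cell (7,6): code 0010 → (7.000,6.500)–(7.620,7.000)
cell (7,7): code 0111 → (7.620,7.000)–(8.000,7.968)
cell (7,8): code 1011 → (8.000,8.025)–(7.416,9.000)
cell (7,9): code 0001 → (7.416,9.000)–(7.000,9.266)
cell (8,7): code 0010 → (8.000,7.968)–(8.010,8.000)
cell (8,8): code 0001 → (8.010,8.000)–(8.000,8.025)
total: 14 segments, chained into 1 closed loop(s), length Σ = 9.534398

segments=14 loops=1 length=9.534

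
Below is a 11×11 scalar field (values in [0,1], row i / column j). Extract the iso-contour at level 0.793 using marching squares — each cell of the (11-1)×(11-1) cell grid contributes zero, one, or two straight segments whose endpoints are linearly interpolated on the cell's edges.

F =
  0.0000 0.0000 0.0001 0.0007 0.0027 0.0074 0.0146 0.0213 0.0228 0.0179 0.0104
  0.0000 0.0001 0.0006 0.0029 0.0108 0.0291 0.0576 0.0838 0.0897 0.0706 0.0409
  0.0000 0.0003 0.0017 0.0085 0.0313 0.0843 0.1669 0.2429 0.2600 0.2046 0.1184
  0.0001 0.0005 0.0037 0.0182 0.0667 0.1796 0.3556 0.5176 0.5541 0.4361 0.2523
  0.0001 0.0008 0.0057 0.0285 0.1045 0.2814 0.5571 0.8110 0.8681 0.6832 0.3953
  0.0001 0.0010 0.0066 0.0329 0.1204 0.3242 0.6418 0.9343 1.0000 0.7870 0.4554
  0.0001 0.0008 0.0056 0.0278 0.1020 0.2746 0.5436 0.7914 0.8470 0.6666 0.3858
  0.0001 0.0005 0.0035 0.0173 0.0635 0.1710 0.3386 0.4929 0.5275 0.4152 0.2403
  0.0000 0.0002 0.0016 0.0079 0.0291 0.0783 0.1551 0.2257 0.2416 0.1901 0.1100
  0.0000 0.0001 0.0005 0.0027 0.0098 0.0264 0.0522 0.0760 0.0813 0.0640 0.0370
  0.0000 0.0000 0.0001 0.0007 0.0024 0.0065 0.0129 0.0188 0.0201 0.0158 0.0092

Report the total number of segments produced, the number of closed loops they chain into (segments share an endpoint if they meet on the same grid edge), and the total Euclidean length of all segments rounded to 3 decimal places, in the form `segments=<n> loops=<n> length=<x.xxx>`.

cell (3,6): code 0100 → (3.939,7.000)–(4.000,6.929)
cell (3,7): code 1100 → (3.761,8.000)–(3.939,7.000)
cell (3,8): code 1000 → (4.000,8.406)–(3.761,8.000)
cell (4,6): code 0110 → (4.000,6.929)–(5.000,6.517)
cell (4,8): code 1001 → (5.000,8.972)–(4.000,8.406)
cell (5,6): code 0010 → (5.000,6.517)–(5.989,7.000)
cell (5,7): code 0111 → (5.989,7.000)–(6.000,7.029)
cell (5,8): code 1001 → (6.000,8.299)–(5.000,8.972)
cell (6,7): code 0010 → (6.000,7.029)–(6.169,8.000)
cell (6,8): code 0001 → (6.169,8.000)–(6.000,8.299)
total: 10 segments, chained into 1 closed loop(s), length Σ = 7.477357

segments=10 loops=1 length=7.477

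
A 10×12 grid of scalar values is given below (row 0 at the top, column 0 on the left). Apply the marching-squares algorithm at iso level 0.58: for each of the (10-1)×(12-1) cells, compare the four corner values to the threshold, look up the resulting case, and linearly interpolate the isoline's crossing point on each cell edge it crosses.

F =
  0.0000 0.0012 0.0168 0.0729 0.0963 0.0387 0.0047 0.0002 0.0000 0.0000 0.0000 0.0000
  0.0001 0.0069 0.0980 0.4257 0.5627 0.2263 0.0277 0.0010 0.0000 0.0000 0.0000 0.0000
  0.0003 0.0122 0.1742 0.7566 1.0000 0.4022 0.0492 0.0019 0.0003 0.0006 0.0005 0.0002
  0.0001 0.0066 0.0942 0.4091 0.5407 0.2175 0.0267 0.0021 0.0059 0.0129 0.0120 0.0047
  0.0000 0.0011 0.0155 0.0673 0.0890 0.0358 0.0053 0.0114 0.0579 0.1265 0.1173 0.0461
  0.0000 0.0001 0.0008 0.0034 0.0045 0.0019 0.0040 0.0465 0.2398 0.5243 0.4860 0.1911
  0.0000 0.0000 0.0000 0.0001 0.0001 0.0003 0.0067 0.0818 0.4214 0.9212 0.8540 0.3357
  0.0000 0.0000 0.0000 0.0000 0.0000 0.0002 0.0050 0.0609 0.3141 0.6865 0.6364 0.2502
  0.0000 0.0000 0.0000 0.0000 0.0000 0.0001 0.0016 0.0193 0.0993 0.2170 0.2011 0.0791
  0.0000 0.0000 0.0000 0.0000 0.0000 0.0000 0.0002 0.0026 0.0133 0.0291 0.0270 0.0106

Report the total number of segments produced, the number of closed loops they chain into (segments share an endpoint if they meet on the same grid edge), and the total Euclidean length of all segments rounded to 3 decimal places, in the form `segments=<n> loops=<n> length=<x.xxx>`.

segments=14 loops=2 length=12.444

cell (1,2): code 0100 → (1.466,3.000)–(2.000,2.697)
cell (1,3): code 1100 → (1.040,4.000)–(1.466,3.000)
cell (1,4): code 1000 → (2.000,4.703)–(1.040,4.000)
cell (2,2): code 0010 → (2.000,2.697)–(2.508,3.000)
cell (2,3): code 0011 → (2.508,3.000)–(2.914,4.000)
cell (2,4): code 0001 → (2.914,4.000)–(2.000,4.703)
cell (5,8): code 0100 → (5.140,9.000)–(6.000,8.317)
cell (5,9): code 1100 → (5.255,10.000)–(5.140,9.000)
cell (5,10): code 1000 → (6.000,10.529)–(5.255,10.000)
cell (6,8): code 0110 → (6.000,8.317)–(7.000,8.714)
cell (6,10): code 1001 → (7.000,10.146)–(6.000,10.529)
cell (7,8): code 0010 → (7.000,8.714)–(7.227,9.000)
cell (7,9): code 0011 → (7.227,9.000)–(7.130,10.000)
cell (7,10): code 0001 → (7.130,10.000)–(7.000,10.146)
total: 14 segments, chained into 2 closed loop(s), length Σ = 12.444364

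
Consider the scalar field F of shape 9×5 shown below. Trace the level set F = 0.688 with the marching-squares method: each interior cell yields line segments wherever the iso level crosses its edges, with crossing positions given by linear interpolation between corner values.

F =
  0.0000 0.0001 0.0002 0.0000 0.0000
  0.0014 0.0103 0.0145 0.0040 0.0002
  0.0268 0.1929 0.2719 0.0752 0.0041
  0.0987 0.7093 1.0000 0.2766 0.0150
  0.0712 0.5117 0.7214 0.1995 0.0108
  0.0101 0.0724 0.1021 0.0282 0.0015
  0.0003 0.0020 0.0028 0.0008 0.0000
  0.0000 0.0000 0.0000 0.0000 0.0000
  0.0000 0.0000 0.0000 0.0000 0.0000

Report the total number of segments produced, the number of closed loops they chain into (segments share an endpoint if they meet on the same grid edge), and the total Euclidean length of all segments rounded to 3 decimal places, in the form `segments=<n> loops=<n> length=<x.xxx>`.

cell (2,0): code 0100 → (2.959,1.000)–(3.000,0.965)
cell (2,1): code 1100 → (2.571,2.000)–(2.959,1.000)
cell (2,2): code 1000 → (3.000,2.431)–(2.571,2.000)
cell (3,0): code 0010 → (3.000,0.965)–(3.108,1.000)
cell (3,1): code 0111 → (3.108,1.000)–(4.000,1.841)
cell (3,2): code 1001 → (4.000,2.064)–(3.000,2.431)
cell (4,1): code 0010 → (4.000,1.841)–(4.054,2.000)
cell (4,2): code 0001 → (4.054,2.000)–(4.000,2.064)
total: 8 segments, chained into 1 closed loop(s), length Σ = 4.390746

segments=8 loops=1 length=4.391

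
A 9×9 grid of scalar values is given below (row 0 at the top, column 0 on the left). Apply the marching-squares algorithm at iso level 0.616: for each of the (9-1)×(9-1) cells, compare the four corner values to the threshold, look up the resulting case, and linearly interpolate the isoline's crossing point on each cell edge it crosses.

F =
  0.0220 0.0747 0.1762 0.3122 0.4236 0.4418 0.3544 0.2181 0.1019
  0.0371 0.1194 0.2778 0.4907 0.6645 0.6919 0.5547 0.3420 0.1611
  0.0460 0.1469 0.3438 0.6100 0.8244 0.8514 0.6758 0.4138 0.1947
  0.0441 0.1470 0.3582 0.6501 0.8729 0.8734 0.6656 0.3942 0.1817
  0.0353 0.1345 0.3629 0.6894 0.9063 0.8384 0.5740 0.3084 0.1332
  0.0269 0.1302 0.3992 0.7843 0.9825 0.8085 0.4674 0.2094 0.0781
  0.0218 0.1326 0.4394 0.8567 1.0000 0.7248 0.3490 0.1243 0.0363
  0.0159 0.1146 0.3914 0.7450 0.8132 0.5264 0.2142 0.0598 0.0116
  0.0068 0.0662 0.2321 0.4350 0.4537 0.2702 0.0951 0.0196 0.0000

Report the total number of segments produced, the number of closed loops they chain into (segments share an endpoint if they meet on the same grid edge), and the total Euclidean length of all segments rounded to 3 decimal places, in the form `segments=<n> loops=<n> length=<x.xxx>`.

segments=22 loops=1 length=17.230

cell (0,3): code 0100 → (0.799,4.000)–(1.000,3.721)
cell (0,4): code 1100 → (0.697,5.000)–(0.799,4.000)
cell (0,5): code 1000 → (1.000,5.553)–(0.697,5.000)
cell (1,3): code 0110 → (1.000,3.721)–(2.000,3.028)
cell (1,5): code 1101 → (1.506,6.000)–(1.000,5.553)
cell (1,6): code 1000 → (2.000,6.228)–(1.506,6.000)
cell (2,2): code 0100 → (2.150,3.000)–(3.000,2.883)
cell (2,3): code 1110 → (2.000,3.028)–(2.150,3.000)
cell (2,6): code 1001 → (3.000,6.183)–(2.000,6.228)
cell (3,2): code 0110 → (3.000,2.883)–(4.000,2.775)
cell (3,5): code 1011 → (4.000,5.841)–(3.541,6.000)
cell (3,6): code 0001 → (3.541,6.000)–(3.000,6.183)
cell (4,2): code 0110 → (4.000,2.775)–(5.000,2.563)
cell (4,5): code 1001 → (5.000,5.564)–(4.000,5.841)
cell (5,2): code 0110 → (5.000,2.563)–(6.000,2.423)
cell (5,5): code 1001 → (6.000,5.290)–(5.000,5.564)
cell (6,2): code 0110 → (6.000,2.423)–(7.000,2.635)
cell (6,4): code 1011 → (7.000,4.688)–(6.548,5.000)
cell (6,5): code 0001 → (6.548,5.000)–(6.000,5.290)
cell (7,2): code 0010 → (7.000,2.635)–(7.416,3.000)
cell (7,3): code 0011 → (7.416,3.000)–(7.549,4.000)
cell (7,4): code 0001 → (7.549,4.000)–(7.000,4.688)
total: 22 segments, chained into 1 closed loop(s), length Σ = 17.230142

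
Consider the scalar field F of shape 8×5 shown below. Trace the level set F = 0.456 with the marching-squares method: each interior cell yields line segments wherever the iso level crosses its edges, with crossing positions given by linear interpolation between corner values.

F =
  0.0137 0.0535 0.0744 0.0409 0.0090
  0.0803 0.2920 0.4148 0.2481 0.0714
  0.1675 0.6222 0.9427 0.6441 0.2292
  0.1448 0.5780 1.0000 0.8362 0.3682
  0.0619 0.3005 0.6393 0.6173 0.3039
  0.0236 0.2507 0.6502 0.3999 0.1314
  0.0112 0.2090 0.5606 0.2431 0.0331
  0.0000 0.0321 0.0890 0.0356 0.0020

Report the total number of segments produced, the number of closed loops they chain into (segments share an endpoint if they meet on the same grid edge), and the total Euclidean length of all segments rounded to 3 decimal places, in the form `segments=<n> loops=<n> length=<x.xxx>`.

segments=16 loops=1 length=12.941

cell (1,0): code 0100 → (1.497,1.000)–(2.000,0.634)
cell (1,1): code 1100 → (1.078,2.000)–(1.497,1.000)
cell (1,2): code 1100 → (1.525,3.000)–(1.078,2.000)
cell (1,3): code 1000 → (2.000,3.453)–(1.525,3.000)
cell (2,0): code 0110 → (2.000,0.634)–(3.000,0.718)
cell (2,3): code 1001 → (3.000,3.812)–(2.000,3.453)
cell (3,0): code 0010 → (3.000,0.718)–(3.440,1.000)
cell (3,1): code 0111 → (3.440,1.000)–(4.000,1.459)
cell (3,3): code 1001 → (4.000,3.515)–(3.000,3.812)
cell (4,1): code 0110 → (4.000,1.459)–(5.000,1.514)
cell (4,2): code 1011 → (5.000,2.776)–(4.742,3.000)
cell (4,3): code 0001 → (4.742,3.000)–(4.000,3.515)
cell (5,1): code 0110 → (5.000,1.514)–(6.000,1.703)
cell (5,2): code 1001 → (6.000,2.329)–(5.000,2.776)
cell (6,1): code 0010 → (6.000,1.703)–(6.222,2.000)
cell (6,2): code 0001 → (6.222,2.000)–(6.000,2.329)
total: 16 segments, chained into 1 closed loop(s), length Σ = 12.941207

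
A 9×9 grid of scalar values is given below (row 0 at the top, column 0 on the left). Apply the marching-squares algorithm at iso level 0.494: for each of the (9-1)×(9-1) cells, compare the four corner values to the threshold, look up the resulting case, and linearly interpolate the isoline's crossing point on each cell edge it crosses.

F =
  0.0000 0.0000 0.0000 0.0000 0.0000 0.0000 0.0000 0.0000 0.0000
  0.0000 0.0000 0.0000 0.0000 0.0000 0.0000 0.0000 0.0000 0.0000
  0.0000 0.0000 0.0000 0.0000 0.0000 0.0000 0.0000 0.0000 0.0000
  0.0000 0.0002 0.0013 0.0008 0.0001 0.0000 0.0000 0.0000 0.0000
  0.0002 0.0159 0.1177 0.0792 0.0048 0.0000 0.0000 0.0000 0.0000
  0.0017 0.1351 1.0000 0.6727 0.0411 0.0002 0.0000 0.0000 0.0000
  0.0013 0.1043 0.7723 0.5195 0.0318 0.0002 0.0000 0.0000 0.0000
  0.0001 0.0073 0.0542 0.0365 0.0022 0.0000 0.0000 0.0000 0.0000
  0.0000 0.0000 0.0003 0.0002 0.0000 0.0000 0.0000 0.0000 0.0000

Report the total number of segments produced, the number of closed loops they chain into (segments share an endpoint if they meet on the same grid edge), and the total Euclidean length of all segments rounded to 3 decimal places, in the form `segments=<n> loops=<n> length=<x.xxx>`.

segments=8 loops=1 length=6.007

cell (4,1): code 0100 → (4.426,2.000)–(5.000,1.415)
cell (4,2): code 1100 → (4.699,3.000)–(4.426,2.000)
cell (4,3): code 1000 → (5.000,3.283)–(4.699,3.000)
cell (5,1): code 0110 → (5.000,1.415)–(6.000,1.583)
cell (5,3): code 1001 → (6.000,3.052)–(5.000,3.283)
cell (6,1): code 0010 → (6.000,1.583)–(6.388,2.000)
cell (6,2): code 0011 → (6.388,2.000)–(6.053,3.000)
cell (6,3): code 0001 → (6.053,3.000)–(6.000,3.052)
total: 8 segments, chained into 1 closed loop(s), length Σ = 6.007049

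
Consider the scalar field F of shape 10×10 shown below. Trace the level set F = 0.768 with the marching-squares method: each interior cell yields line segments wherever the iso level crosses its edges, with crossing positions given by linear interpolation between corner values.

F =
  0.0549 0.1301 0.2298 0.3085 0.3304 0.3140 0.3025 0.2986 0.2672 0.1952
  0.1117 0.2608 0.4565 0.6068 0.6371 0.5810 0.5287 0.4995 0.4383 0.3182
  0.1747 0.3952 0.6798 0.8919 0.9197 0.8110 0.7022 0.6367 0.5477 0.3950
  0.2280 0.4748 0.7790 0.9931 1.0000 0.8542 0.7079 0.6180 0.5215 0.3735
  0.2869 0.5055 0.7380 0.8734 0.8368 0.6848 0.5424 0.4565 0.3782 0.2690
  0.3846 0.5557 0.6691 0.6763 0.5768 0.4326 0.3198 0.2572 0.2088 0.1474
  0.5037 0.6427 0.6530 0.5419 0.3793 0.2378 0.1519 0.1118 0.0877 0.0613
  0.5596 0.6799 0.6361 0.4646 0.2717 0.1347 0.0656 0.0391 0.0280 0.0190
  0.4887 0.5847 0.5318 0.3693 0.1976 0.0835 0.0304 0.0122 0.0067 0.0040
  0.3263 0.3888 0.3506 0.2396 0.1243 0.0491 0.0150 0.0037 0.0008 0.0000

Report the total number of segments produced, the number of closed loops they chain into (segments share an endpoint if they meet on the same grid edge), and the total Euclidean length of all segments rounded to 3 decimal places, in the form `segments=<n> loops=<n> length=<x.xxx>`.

cell (1,2): code 0100 → (1.565,3.000)–(2.000,2.416)
cell (1,3): code 1100 → (1.463,4.000)–(1.565,3.000)
cell (1,4): code 1100 → (1.813,5.000)–(1.463,4.000)
cell (1,5): code 1000 → (2.000,5.395)–(1.813,5.000)
cell (2,1): code 0100 → (2.889,2.000)–(3.000,1.964)
cell (2,2): code 1110 → (2.000,2.416)–(2.889,2.000)
cell (2,5): code 1001 → (3.000,5.589)–(2.000,5.395)
cell (3,1): code 0010 → (3.000,1.964)–(3.268,2.000)
cell (3,2): code 0111 → (3.268,2.000)–(4.000,2.222)
cell (3,4): code 1011 → (4.000,4.453)–(3.509,5.000)
cell (3,5): code 0001 → (3.509,5.000)–(3.000,5.589)
cell (4,2): code 0010 → (4.000,2.222)–(4.535,3.000)
cell (4,3): code 0011 → (4.535,3.000)–(4.265,4.000)
cell (4,4): code 0001 → (4.265,4.000)–(4.000,4.453)
total: 14 segments, chained into 1 closed loop(s), length Σ = 10.400496

segments=14 loops=1 length=10.400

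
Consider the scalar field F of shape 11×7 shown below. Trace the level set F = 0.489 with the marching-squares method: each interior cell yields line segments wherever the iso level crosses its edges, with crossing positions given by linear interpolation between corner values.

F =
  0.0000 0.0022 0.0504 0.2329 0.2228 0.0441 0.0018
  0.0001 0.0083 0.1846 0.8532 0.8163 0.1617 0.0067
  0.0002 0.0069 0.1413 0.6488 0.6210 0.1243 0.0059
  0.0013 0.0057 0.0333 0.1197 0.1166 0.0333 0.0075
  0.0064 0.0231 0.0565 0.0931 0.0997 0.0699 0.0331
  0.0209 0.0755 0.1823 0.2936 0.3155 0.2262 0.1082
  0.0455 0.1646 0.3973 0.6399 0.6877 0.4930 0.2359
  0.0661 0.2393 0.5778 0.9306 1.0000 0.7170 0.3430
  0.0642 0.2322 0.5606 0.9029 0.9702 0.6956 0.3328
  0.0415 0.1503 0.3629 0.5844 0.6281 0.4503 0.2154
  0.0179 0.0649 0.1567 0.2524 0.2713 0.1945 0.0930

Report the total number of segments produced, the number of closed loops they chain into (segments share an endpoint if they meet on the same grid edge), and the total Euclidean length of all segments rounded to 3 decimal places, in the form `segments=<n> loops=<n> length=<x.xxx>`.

cell (0,2): code 0100 → (0.413,3.000)–(1.000,2.455)
cell (0,3): code 1100 → (0.449,4.000)–(0.413,3.000)
cell (0,4): code 1000 → (1.000,4.500)–(0.449,4.000)
cell (1,2): code 0110 → (1.000,2.455)–(2.000,2.685)
cell (1,4): code 1001 → (2.000,4.266)–(1.000,4.500)
cell (2,2): code 0010 → (2.000,2.685)–(2.302,3.000)
cell (2,3): code 0011 → (2.302,3.000)–(2.262,4.000)
cell (2,4): code 0001 → (2.262,4.000)–(2.000,4.266)
cell (5,2): code 0100 → (5.564,3.000)–(6.000,2.378)
cell (5,3): code 1100 → (5.466,4.000)–(5.564,3.000)
cell (5,4): code 1100 → (5.985,5.000)–(5.466,4.000)
cell (5,5): code 1000 → (6.000,5.016)–(5.985,5.000)
cell (6,1): code 0100 → (6.508,2.000)–(7.000,1.738)
cell (6,2): code 1110 → (6.000,2.378)–(6.508,2.000)
cell (6,5): code 1001 → (7.000,5.610)–(6.000,5.016)
cell (7,1): code 0110 → (7.000,1.738)–(8.000,1.782)
cell (7,5): code 1001 → (8.000,5.569)–(7.000,5.610)
cell (8,1): code 0010 → (8.000,1.782)–(8.362,2.000)
cell (8,2): code 0111 → (8.362,2.000)–(9.000,2.569)
cell (8,4): code 1011 → (9.000,4.782)–(8.842,5.000)
cell (8,5): code 0001 → (8.842,5.000)–(8.000,5.569)
cell (9,2): code 0010 → (9.000,2.569)–(9.287,3.000)
cell (9,3): code 0011 → (9.287,3.000)–(9.390,4.000)
cell (9,4): code 0001 → (9.390,4.000)–(9.000,4.782)
total: 24 segments, chained into 2 closed loop(s), length Σ = 18.637608

segments=24 loops=2 length=18.638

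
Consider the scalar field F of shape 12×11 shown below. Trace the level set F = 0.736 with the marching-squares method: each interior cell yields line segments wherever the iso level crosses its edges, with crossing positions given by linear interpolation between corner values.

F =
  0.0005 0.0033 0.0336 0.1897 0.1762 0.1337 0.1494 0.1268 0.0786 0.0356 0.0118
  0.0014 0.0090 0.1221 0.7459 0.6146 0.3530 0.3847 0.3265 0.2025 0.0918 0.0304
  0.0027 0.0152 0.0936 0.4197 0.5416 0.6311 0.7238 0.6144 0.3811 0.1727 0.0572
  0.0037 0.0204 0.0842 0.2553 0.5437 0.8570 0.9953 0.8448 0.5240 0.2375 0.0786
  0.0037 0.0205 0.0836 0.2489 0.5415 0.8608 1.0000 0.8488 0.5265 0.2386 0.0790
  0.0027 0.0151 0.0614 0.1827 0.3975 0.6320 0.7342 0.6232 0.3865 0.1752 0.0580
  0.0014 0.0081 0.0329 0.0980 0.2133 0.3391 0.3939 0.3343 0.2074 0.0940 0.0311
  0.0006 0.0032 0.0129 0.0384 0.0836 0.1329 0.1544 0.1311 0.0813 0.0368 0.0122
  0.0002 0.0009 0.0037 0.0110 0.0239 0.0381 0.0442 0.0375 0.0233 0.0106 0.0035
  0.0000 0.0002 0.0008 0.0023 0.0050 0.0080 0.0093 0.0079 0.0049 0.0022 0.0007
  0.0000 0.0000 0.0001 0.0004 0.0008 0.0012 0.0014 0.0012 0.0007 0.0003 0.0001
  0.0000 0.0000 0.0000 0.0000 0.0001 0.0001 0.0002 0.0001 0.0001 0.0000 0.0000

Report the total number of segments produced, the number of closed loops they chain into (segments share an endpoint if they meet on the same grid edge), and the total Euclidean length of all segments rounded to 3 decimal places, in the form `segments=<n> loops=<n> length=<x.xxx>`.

cell (0,2): code 0100 → (0.982,3.000)–(1.000,2.984)
cell (0,3): code 1000 → (1.000,3.075)–(0.982,3.000)
cell (1,2): code 0010 → (1.000,2.984)–(1.030,3.000)
cell (1,3): code 0001 → (1.030,3.000)–(1.000,3.075)
cell (2,4): code 0100 → (2.464,5.000)–(3.000,4.614)
cell (2,5): code 1100 → (2.045,6.000)–(2.464,5.000)
cell (2,6): code 1100 → (2.528,7.000)–(2.045,6.000)
cell (2,7): code 1000 → (3.000,7.339)–(2.528,7.000)
cell (3,4): code 0110 → (3.000,4.614)–(4.000,4.609)
cell (3,7): code 1001 → (4.000,7.350)–(3.000,7.339)
cell (4,4): code 0010 → (4.000,4.609)–(4.545,5.000)
cell (4,5): code 0011 → (4.545,5.000)–(4.993,6.000)
cell (4,6): code 0011 → (4.993,6.000)–(4.500,7.000)
cell (4,7): code 0001 → (4.500,7.000)–(4.000,7.350)
total: 14 segments, chained into 2 closed loop(s), length Σ = 9.145576

segments=14 loops=2 length=9.146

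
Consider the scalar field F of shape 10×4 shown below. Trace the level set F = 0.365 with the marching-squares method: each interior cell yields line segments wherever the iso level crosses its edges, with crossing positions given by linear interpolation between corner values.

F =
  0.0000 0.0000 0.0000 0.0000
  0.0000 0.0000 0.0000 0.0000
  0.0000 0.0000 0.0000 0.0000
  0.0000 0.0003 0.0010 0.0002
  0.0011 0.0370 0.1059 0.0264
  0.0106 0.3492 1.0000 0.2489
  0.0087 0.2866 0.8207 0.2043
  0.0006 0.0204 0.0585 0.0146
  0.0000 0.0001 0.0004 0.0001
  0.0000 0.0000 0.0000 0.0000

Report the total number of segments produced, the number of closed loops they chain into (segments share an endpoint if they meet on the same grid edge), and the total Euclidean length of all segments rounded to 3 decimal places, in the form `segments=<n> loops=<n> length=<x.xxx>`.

segments=6 loops=1 length=6.317

cell (4,1): code 0100 → (4.290,2.000)–(5.000,1.024)
cell (4,2): code 1000 → (5.000,2.845)–(4.290,2.000)
cell (5,1): code 0110 → (5.000,1.024)–(6.000,1.147)
cell (5,2): code 1001 → (6.000,2.739)–(5.000,2.845)
cell (6,1): code 0010 → (6.000,1.147)–(6.598,2.000)
cell (6,2): code 0001 → (6.598,2.000)–(6.000,2.739)
total: 6 segments, chained into 1 closed loop(s), length Σ = 6.316700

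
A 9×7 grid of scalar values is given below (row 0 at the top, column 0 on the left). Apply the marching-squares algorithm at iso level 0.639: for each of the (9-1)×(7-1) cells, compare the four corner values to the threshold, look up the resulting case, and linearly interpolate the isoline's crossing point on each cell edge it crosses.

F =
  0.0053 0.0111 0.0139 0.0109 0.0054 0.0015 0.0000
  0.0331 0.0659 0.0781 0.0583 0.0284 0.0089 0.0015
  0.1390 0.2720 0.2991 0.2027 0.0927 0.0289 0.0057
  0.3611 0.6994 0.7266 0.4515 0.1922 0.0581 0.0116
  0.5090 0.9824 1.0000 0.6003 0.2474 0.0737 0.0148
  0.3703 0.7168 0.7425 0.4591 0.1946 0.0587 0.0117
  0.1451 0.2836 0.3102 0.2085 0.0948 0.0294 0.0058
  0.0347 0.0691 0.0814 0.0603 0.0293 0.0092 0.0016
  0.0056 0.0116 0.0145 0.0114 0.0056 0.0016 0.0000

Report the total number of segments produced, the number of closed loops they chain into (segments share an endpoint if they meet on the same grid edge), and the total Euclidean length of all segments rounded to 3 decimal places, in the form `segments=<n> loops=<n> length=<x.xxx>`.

segments=10 loops=1 length=7.886

cell (2,0): code 0100 → (2.859,1.000)–(3.000,0.821)
cell (2,1): code 1100 → (2.795,2.000)–(2.859,1.000)
cell (2,2): code 1000 → (3.000,2.318)–(2.795,2.000)
cell (3,0): code 0110 → (3.000,0.821)–(4.000,0.275)
cell (3,2): code 1001 → (4.000,2.903)–(3.000,2.318)
cell (4,0): code 0110 → (4.000,0.275)–(5.000,0.775)
cell (4,2): code 1001 → (5.000,2.365)–(4.000,2.903)
cell (5,0): code 0010 → (5.000,0.775)–(5.180,1.000)
cell (5,1): code 0011 → (5.180,1.000)–(5.239,2.000)
cell (5,2): code 0001 → (5.239,2.000)–(5.000,2.365)
total: 10 segments, chained into 1 closed loop(s), length Σ = 7.886498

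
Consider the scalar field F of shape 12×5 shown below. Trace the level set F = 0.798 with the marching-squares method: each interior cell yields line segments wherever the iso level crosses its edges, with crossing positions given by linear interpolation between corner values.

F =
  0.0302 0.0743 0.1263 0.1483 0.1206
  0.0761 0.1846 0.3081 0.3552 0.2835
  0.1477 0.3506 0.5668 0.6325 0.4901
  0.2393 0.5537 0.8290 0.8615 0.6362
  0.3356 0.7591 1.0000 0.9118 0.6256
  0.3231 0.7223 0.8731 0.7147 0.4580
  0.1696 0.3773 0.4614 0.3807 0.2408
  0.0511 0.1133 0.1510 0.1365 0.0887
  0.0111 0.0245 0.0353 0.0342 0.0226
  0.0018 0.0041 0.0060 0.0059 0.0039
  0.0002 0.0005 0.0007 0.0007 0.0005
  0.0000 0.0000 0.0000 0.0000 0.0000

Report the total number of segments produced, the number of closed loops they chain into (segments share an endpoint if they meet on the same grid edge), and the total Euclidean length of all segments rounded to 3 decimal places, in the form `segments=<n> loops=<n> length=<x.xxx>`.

cell (2,1): code 0100 → (2.882,2.000)–(3.000,1.887)
cell (2,2): code 1100 → (2.723,3.000)–(2.882,2.000)
cell (2,3): code 1000 → (3.000,3.282)–(2.723,3.000)
cell (3,1): code 0110 → (3.000,1.887)–(4.000,1.161)
cell (3,3): code 1001 → (4.000,3.398)–(3.000,3.282)
cell (4,1): code 0110 → (4.000,1.161)–(5.000,1.502)
cell (4,2): code 1011 → (5.000,2.474)–(4.577,3.000)
cell (4,3): code 0001 → (4.577,3.000)–(4.000,3.398)
cell (5,1): code 0010 → (5.000,1.502)–(5.182,2.000)
cell (5,2): code 0001 → (5.182,2.000)–(5.000,2.474)
total: 10 segments, chained into 1 closed loop(s), length Σ = 7.284065

segments=10 loops=1 length=7.284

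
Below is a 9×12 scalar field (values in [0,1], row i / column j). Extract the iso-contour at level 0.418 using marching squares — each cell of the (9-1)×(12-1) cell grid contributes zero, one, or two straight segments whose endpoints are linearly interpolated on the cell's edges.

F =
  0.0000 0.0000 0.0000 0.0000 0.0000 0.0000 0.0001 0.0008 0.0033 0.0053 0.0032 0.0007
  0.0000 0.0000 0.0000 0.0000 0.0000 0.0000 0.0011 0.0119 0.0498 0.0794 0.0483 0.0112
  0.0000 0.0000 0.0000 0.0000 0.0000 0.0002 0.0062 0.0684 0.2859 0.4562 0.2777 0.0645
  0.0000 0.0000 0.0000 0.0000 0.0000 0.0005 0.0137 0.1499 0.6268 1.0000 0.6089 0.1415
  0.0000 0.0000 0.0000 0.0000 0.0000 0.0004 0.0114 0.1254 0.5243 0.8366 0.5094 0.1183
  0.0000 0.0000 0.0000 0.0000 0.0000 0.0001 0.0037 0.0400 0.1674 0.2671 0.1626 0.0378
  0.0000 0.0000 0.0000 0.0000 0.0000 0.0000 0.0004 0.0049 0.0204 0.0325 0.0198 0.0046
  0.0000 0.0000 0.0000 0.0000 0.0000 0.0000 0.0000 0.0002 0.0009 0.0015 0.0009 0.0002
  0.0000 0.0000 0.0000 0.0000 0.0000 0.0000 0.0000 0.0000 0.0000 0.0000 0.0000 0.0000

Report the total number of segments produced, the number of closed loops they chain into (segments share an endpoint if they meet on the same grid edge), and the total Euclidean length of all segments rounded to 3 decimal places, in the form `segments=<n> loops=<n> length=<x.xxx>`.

segments=12 loops=1 length=8.681

cell (1,8): code 0100 → (1.899,9.000)–(2.000,8.776)
cell (1,9): code 1000 → (2.000,9.214)–(1.899,9.000)
cell (2,7): code 0100 → (2.388,8.000)–(3.000,7.562)
cell (2,8): code 1110 → (2.000,8.776)–(2.388,8.000)
cell (2,9): code 1101 → (2.424,10.000)–(2.000,9.214)
cell (2,10): code 1000 → (3.000,10.408)–(2.424,10.000)
cell (3,7): code 0110 → (3.000,7.562)–(4.000,7.734)
cell (3,10): code 1001 → (4.000,10.234)–(3.000,10.408)
cell (4,7): code 0010 → (4.000,7.734)–(4.298,8.000)
cell (4,8): code 0011 → (4.298,8.000)–(4.735,9.000)
cell (4,9): code 0011 → (4.735,9.000)–(4.264,10.000)
cell (4,10): code 0001 → (4.264,10.000)–(4.000,10.234)
total: 12 segments, chained into 1 closed loop(s), length Σ = 8.680838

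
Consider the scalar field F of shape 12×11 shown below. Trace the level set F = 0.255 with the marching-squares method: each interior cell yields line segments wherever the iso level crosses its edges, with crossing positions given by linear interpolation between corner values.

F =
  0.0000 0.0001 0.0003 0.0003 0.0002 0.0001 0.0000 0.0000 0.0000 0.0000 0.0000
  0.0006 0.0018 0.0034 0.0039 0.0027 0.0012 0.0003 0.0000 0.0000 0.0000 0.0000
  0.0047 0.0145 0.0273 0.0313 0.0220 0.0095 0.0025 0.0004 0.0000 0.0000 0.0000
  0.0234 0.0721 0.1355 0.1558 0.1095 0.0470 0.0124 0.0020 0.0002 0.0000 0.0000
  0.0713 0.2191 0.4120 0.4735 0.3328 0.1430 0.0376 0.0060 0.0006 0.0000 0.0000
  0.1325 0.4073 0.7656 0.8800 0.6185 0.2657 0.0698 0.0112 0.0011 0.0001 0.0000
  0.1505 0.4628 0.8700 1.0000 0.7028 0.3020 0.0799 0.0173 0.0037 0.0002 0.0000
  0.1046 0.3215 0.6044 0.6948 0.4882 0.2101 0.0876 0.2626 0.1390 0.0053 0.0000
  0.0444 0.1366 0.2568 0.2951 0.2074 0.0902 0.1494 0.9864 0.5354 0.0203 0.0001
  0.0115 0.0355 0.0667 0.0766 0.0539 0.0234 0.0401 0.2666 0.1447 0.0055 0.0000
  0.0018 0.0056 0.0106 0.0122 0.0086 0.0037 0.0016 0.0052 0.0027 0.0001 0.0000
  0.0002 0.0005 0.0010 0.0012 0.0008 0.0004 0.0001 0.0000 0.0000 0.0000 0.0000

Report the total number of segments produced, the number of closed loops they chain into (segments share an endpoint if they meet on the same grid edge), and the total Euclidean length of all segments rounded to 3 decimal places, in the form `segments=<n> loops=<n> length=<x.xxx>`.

cell (3,1): code 0100 → (3.432,2.000)–(4.000,1.186)
cell (3,2): code 1100 → (3.312,3.000)–(3.432,2.000)
cell (3,3): code 1100 → (3.652,4.000)–(3.312,3.000)
cell (3,4): code 1000 → (4.000,4.410)–(3.652,4.000)
cell (4,0): code 0100 → (4.191,1.000)–(5.000,0.446)
cell (4,1): code 1110 → (4.000,1.186)–(4.191,1.000)
cell (4,4): code 1101 → (4.913,5.000)–(4.000,4.410)
cell (4,5): code 1000 → (5.000,5.055)–(4.913,5.000)
cell (5,0): code 0110 → (5.000,0.446)–(6.000,0.335)
cell (5,5): code 1001 → (6.000,5.212)–(5.000,5.055)
cell (6,0): code 0110 → (6.000,0.335)–(7.000,0.693)
cell (6,4): code 1011 → (7.000,4.839)–(6.511,5.000)
cell (6,5): code 0001 → (6.511,5.000)–(6.000,5.212)
cell (6,6): code 0100 → (6.969,7.000)–(7.000,6.957)
cell (6,7): code 1000 → (7.000,7.061)–(6.969,7.000)
cell (7,0): code 0010 → (7.000,0.693)–(7.360,1.000)
cell (7,1): code 0111 → (7.360,1.000)–(8.000,1.985)
cell (7,3): code 1011 → (8.000,3.457)–(7.830,4.000)
cell (7,4): code 0001 → (7.830,4.000)–(7.000,4.839)
cell (7,6): code 0110 → (7.000,6.957)–(8.000,6.126)
cell (7,7): code 1101 → (7.293,8.000)–(7.000,7.061)
cell (7,8): code 1000 → (8.000,8.544)–(7.293,8.000)
cell (8,1): code 0010 → (8.000,1.985)–(8.009,2.000)
cell (8,2): code 0011 → (8.009,2.000)–(8.184,3.000)
cell (8,3): code 0001 → (8.184,3.000)–(8.000,3.457)
cell (8,6): code 0110 → (8.000,6.126)–(9.000,6.949)
cell (8,7): code 1011 → (9.000,7.095)–(8.718,8.000)
cell (8,8): code 0001 → (8.718,8.000)–(8.000,8.544)
cell (9,6): code 0010 → (9.000,6.949)–(9.044,7.000)
cell (9,7): code 0001 → (9.044,7.000)–(9.000,7.095)
total: 30 segments, chained into 2 closed loop(s), length Σ = 21.715258

segments=30 loops=2 length=21.715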